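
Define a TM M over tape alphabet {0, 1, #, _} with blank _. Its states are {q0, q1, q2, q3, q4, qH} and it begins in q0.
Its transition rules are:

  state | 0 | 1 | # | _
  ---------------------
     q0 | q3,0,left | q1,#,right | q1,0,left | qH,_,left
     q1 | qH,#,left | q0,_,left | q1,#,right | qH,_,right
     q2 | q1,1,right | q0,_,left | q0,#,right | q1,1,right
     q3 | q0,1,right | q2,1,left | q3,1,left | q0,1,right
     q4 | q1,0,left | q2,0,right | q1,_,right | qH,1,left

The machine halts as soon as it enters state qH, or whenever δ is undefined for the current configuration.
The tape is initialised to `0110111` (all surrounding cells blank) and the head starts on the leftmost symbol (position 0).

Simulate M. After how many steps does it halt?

8

q0 | __[0]110111   read 0 → write 0, move left, go to q3
q3 | _[_]0110111   read _ → write 1, move right, go to q0
q0 | _1[0]110111   read 0 → write 0, move left, go to q3
q3 | _[1]0110111   read 1 → write 1, move left, go to q2
q2 | [_]10110111   read _ → write 1, move right, go to q1
q1 | 1[1]0110111   read 1 → write _, move left, go to q0
q0 | [1]_0110111   read 1 → write #, move right, go to q1
q1 | #[_]0110111   read _ → write _, move right, go to qH
qH | #_[0]110111
M halts after 8 transitions.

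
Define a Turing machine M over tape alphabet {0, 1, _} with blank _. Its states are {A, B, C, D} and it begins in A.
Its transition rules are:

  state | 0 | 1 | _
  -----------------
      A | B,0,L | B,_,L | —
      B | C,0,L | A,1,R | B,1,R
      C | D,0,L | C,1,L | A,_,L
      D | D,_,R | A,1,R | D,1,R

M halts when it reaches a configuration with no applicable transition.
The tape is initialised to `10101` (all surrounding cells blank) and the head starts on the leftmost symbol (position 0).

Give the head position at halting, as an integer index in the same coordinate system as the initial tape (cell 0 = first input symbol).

state=A head=0 tape=___[1]0101   (A,1)→(B,_,L)
state=B head=-1 tape=__[_]_0101   (B,_)→(B,1,R)
state=B head=0 tape=__1[_]0101   (B,_)→(B,1,R)
state=B head=1 tape=__11[0]101   (B,0)→(C,0,L)
state=C head=0 tape=__1[1]0101   (C,1)→(C,1,L)
state=C head=-1 tape=__[1]10101   (C,1)→(C,1,L)
state=C head=-2 tape=_[_]110101   (C,_)→(A,_,L)
state=A head=-3 tape=[_]_110101
At halt the head is at cell -3.

-3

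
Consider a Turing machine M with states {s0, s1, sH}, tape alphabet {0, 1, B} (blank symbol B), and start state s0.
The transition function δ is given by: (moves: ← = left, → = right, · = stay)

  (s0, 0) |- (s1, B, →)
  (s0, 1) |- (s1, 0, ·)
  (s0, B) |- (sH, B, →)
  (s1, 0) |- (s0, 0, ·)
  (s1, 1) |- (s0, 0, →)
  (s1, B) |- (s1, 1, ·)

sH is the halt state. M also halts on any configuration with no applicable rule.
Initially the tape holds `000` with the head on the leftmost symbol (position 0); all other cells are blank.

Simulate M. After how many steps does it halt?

s0 | [0]00BBB   read 0 → write B, move →, go to s1
s1 | B[0]0BBB   read 0 → write 0, move ·, go to s0
s0 | B[0]0BBB   read 0 → write B, move →, go to s1
s1 | BB[0]BBB   read 0 → write 0, move ·, go to s0
s0 | BB[0]BBB   read 0 → write B, move →, go to s1
s1 | BBB[B]BB   read B → write 1, move ·, go to s1
s1 | BBB[1]BB   read 1 → write 0, move →, go to s0
s0 | BBB0[B]B   read B → write B, move →, go to sH
sH | BBB0B[B]
M halts after 8 transitions.

8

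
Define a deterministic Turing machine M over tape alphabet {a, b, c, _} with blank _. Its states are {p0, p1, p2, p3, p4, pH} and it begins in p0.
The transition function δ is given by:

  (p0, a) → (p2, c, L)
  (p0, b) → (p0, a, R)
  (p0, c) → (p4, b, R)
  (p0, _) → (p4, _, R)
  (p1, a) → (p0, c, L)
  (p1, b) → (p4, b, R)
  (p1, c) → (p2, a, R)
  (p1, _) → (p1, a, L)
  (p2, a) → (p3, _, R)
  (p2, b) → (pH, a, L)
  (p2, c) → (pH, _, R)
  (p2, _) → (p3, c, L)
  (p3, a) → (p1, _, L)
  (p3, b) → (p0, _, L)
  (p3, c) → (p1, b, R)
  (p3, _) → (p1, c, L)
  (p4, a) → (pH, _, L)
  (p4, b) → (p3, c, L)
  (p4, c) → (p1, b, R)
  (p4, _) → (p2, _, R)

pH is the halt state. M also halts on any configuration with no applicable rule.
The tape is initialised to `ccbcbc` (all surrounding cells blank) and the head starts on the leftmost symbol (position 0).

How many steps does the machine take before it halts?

p0 | [c]cbcbc_   read c → write b, move R, go to p4
p4 | b[c]bcbc_   read c → write b, move R, go to p1
p1 | bb[b]cbc_   read b → write b, move R, go to p4
p4 | bbb[c]bc_   read c → write b, move R, go to p1
p1 | bbbb[b]c_   read b → write b, move R, go to p4
p4 | bbbbb[c]_   read c → write b, move R, go to p1
p1 | bbbbbb[_]   read _ → write a, move L, go to p1
p1 | bbbbb[b]a   read b → write b, move R, go to p4
p4 | bbbbbb[a]   read a → write _, move L, go to pH
pH | bbbbb[b]_
M halts after 9 transitions.

9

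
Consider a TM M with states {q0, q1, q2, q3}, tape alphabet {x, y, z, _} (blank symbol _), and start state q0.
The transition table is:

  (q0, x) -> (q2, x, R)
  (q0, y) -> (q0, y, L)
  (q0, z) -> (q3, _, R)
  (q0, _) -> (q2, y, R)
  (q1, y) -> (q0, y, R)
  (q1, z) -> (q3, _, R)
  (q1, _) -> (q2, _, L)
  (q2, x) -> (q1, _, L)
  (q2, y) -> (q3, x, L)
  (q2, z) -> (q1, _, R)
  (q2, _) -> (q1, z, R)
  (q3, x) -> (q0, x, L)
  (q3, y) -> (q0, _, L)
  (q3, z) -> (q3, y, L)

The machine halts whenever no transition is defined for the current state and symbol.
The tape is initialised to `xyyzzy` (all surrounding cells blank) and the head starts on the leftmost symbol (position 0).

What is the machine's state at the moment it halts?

state=q0 head=0 tape=___[x]yyzzy   (q0,x)→(q2,x,R)
state=q2 head=1 tape=___x[y]yzzy   (q2,y)→(q3,x,L)
state=q3 head=0 tape=___[x]xyzzy   (q3,x)→(q0,x,L)
state=q0 head=-1 tape=__[_]xxyzzy   (q0,_)→(q2,y,R)
state=q2 head=0 tape=__y[x]xyzzy   (q2,x)→(q1,_,L)
state=q1 head=-1 tape=__[y]_xyzzy   (q1,y)→(q0,y,R)
state=q0 head=0 tape=__y[_]xyzzy   (q0,_)→(q2,y,R)
state=q2 head=1 tape=__yy[x]yzzy   (q2,x)→(q1,_,L)
state=q1 head=0 tape=__y[y]_yzzy   (q1,y)→(q0,y,R)
state=q0 head=1 tape=__yy[_]yzzy   (q0,_)→(q2,y,R)
state=q2 head=2 tape=__yyy[y]zzy   (q2,y)→(q3,x,L)
state=q3 head=1 tape=__yy[y]xzzy   (q3,y)→(q0,_,L)
state=q0 head=0 tape=__y[y]_xzzy   (q0,y)→(q0,y,L)
state=q0 head=-1 tape=__[y]y_xzzy   (q0,y)→(q0,y,L)
state=q0 head=-2 tape=_[_]yy_xzzy   (q0,_)→(q2,y,R)
state=q2 head=-1 tape=_y[y]y_xzzy   (q2,y)→(q3,x,L)
state=q3 head=-2 tape=_[y]xy_xzzy   (q3,y)→(q0,_,L)
state=q0 head=-3 tape=[_]_xy_xzzy   (q0,_)→(q2,y,R)
state=q2 head=-2 tape=y[_]xy_xzzy   (q2,_)→(q1,z,R)
state=q1 head=-1 tape=yz[x]y_xzzy
No transition is defined for (q1, x); M halts in state q1.

q1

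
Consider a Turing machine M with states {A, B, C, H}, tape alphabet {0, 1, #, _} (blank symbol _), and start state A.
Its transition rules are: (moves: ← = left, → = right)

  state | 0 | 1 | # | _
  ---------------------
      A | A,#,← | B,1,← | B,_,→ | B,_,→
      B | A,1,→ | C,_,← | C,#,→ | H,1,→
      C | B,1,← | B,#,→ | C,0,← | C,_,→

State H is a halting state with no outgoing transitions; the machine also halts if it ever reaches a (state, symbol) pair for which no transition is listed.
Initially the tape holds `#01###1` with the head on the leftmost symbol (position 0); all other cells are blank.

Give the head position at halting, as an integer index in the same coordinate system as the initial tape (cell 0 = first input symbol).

state=A head=0 tape=[#]01###1   (A,#)→(B,_,→)
state=B head=1 tape=_[0]1###1   (B,0)→(A,1,→)
state=A head=2 tape=_1[1]###1   (A,1)→(B,1,←)
state=B head=1 tape=_[1]1###1   (B,1)→(C,_,←)
state=C head=0 tape=[_]_1###1   (C,_)→(C,_,→)
state=C head=1 tape=_[_]1###1   (C,_)→(C,_,→)
state=C head=2 tape=__[1]###1   (C,1)→(B,#,→)
state=B head=3 tape=__#[#]##1   (B,#)→(C,#,→)
state=C head=4 tape=__##[#]#1   (C,#)→(C,0,←)
state=C head=3 tape=__#[#]0#1   (C,#)→(C,0,←)
state=C head=2 tape=__[#]00#1   (C,#)→(C,0,←)
state=C head=1 tape=_[_]000#1   (C,_)→(C,_,→)
state=C head=2 tape=__[0]00#1   (C,0)→(B,1,←)
state=B head=1 tape=_[_]100#1   (B,_)→(H,1,→)
state=H head=2 tape=_1[1]00#1
At halt the head is at cell 2.

2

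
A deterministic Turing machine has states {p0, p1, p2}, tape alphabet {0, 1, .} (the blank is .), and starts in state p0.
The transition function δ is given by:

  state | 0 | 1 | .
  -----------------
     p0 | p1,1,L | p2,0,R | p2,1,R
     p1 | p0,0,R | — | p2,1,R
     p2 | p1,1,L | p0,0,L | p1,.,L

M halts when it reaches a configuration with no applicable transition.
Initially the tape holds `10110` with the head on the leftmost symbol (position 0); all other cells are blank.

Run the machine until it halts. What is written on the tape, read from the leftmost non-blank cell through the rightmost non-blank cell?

p0 | [1]0110..   read 1 → write 0, move R, go to p2
p2 | 0[0]110..   read 0 → write 1, move L, go to p1
p1 | [0]1110..   read 0 → write 0, move R, go to p0
p0 | 0[1]110..   read 1 → write 0, move R, go to p2
p2 | 00[1]10..   read 1 → write 0, move L, go to p0
p0 | 0[0]010..   read 0 → write 1, move L, go to p1
p1 | [0]1010..   read 0 → write 0, move R, go to p0
p0 | 0[1]010..   read 1 → write 0, move R, go to p2
p2 | 00[0]10..   read 0 → write 1, move L, go to p1
p1 | 0[0]110..   read 0 → write 0, move R, go to p0
p0 | 00[1]10..   read 1 → write 0, move R, go to p2
p2 | 000[1]0..   read 1 → write 0, move L, go to p0
p0 | 00[0]00..   read 0 → write 1, move L, go to p1
p1 | 0[0]100..   read 0 → write 0, move R, go to p0
p0 | 00[1]00..   read 1 → write 0, move R, go to p2
p2 | 000[0]0..   read 0 → write 1, move L, go to p1
p1 | 00[0]10..   read 0 → write 0, move R, go to p0
p0 | 000[1]0..   read 1 → write 0, move R, go to p2
p2 | 0000[0]..   read 0 → write 1, move L, go to p1
p1 | 000[0]1..   read 0 → write 0, move R, go to p0
p0 | 0000[1]..   read 1 → write 0, move R, go to p2
p2 | 00000[.].   read . → write ., move L, go to p1
p1 | 0000[0]..   read 0 → write 0, move R, go to p0
p0 | 00000[.].   read . → write 1, move R, go to p2
p2 | 000001[.]   read . → write ., move L, go to p1
p1 | 00000[1].
The non-blank tape span at halt is 000001.

000001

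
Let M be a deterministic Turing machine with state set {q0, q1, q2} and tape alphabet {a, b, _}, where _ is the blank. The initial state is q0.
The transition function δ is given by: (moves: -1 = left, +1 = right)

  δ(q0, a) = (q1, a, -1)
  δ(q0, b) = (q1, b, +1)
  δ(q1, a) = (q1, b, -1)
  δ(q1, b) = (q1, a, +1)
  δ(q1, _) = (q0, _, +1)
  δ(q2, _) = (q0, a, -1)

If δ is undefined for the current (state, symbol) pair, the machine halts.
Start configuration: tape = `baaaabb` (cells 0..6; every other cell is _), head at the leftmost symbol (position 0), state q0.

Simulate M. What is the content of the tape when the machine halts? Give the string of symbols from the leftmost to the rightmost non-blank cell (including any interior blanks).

state=q0 head=0 tape=_[b]aaaabb__   (q0,b)→(q1,b,+1)
state=q1 head=1 tape=_b[a]aaabb__   (q1,a)→(q1,b,-1)
state=q1 head=0 tape=_[b]baaabb__   (q1,b)→(q1,a,+1)
state=q1 head=1 tape=_a[b]aaabb__   (q1,b)→(q1,a,+1)
state=q1 head=2 tape=_aa[a]aabb__   (q1,a)→(q1,b,-1)
state=q1 head=1 tape=_a[a]baabb__   (q1,a)→(q1,b,-1)
state=q1 head=0 tape=_[a]bbaabb__   (q1,a)→(q1,b,-1)
state=q1 head=-1 tape=[_]bbbaabb__   (q1,_)→(q0,_,+1)
state=q0 head=0 tape=_[b]bbaabb__   (q0,b)→(q1,b,+1)
state=q1 head=1 tape=_b[b]baabb__   (q1,b)→(q1,a,+1)
state=q1 head=2 tape=_ba[b]aabb__   (q1,b)→(q1,a,+1)
state=q1 head=3 tape=_baa[a]abb__   (q1,a)→(q1,b,-1)
state=q1 head=2 tape=_ba[a]babb__   (q1,a)→(q1,b,-1)
state=q1 head=1 tape=_b[a]bbabb__   (q1,a)→(q1,b,-1)
state=q1 head=0 tape=_[b]bbbabb__   (q1,b)→(q1,a,+1)
state=q1 head=1 tape=_a[b]bbabb__   (q1,b)→(q1,a,+1)
state=q1 head=2 tape=_aa[b]babb__   (q1,b)→(q1,a,+1)
state=q1 head=3 tape=_aaa[b]abb__   (q1,b)→(q1,a,+1)
state=q1 head=4 tape=_aaaa[a]bb__   (q1,a)→(q1,b,-1)
state=q1 head=3 tape=_aaa[a]bbb__   (q1,a)→(q1,b,-1)
state=q1 head=2 tape=_aa[a]bbbb__   (q1,a)→(q1,b,-1)
state=q1 head=1 tape=_a[a]bbbbb__   (q1,a)→(q1,b,-1)
state=q1 head=0 tape=_[a]bbbbbb__   (q1,a)→(q1,b,-1)
state=q1 head=-1 tape=[_]bbbbbbb__   (q1,_)→(q0,_,+1)
state=q0 head=0 tape=_[b]bbbbbb__   (q0,b)→(q1,b,+1)
state=q1 head=1 tape=_b[b]bbbbb__   (q1,b)→(q1,a,+1)
state=q1 head=2 tape=_ba[b]bbbb__   (q1,b)→(q1,a,+1)
state=q1 head=3 tape=_baa[b]bbb__   (q1,b)→(q1,a,+1)
state=q1 head=4 tape=_baaa[b]bb__   (q1,b)→(q1,a,+1)
state=q1 head=5 tape=_baaaa[b]b__   (q1,b)→(q1,a,+1)
state=q1 head=6 tape=_baaaaa[b]__   (q1,b)→(q1,a,+1)
state=q1 head=7 tape=_baaaaaa[_]_   (q1,_)→(q0,_,+1)
state=q0 head=8 tape=_baaaaaa_[_]
The non-blank tape span at halt is baaaaaa.

baaaaaa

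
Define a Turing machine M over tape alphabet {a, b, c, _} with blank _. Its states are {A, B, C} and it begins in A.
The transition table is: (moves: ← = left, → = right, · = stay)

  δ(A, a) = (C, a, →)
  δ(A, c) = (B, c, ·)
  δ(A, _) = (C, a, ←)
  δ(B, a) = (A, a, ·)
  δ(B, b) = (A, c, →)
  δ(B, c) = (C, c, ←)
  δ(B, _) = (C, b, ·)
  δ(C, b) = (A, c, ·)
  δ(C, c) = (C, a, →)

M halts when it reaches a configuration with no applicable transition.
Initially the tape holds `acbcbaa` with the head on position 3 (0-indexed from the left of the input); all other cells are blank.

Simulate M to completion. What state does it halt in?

A | acb[c]baa   read c → write c, move ·, go to B
B | acb[c]baa   read c → write c, move ←, go to C
C | ac[b]cbaa   read b → write c, move ·, go to A
A | ac[c]cbaa   read c → write c, move ·, go to B
B | ac[c]cbaa   read c → write c, move ←, go to C
C | a[c]ccbaa   read c → write a, move →, go to C
C | aa[c]cbaa   read c → write a, move →, go to C
C | aaa[c]baa   read c → write a, move →, go to C
C | aaaa[b]aa   read b → write c, move ·, go to A
A | aaaa[c]aa   read c → write c, move ·, go to B
B | aaaa[c]aa   read c → write c, move ←, go to C
C | aaa[a]caa
No transition is defined for (C, a); M halts in state C.

C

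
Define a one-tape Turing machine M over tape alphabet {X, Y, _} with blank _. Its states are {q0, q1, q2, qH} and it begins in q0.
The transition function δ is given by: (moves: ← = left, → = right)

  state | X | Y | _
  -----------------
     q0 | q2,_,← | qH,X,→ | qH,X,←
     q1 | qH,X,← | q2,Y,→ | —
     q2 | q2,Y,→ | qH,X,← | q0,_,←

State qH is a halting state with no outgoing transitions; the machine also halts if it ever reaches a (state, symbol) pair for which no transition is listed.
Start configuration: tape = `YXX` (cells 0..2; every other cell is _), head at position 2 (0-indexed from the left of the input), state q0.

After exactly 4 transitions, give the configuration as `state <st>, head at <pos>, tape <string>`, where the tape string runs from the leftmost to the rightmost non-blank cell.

state qH, head at 2, tape YX

q0 | YX[X]   read X → write _, move ←, go to q2
q2 | Y[X]_   read X → write Y, move →, go to q2
q2 | YY[_]   read _ → write _, move ←, go to q0
q0 | Y[Y]_   read Y → write X, move →, go to qH
qH | YX[_]
After 4 steps: state qH, head at 2, tape YX.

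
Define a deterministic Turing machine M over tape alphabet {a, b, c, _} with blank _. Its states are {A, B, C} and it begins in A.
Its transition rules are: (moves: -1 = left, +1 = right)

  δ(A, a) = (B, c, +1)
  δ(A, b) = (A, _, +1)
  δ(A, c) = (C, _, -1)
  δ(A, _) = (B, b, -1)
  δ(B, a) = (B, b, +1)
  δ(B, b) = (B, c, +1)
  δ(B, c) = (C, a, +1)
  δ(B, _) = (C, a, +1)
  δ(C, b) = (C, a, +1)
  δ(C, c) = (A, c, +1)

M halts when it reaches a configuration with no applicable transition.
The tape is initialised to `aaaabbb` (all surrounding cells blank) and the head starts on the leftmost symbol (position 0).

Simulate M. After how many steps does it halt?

8

state=A head=0 tape=[a]aaabbb__   (A,a)→(B,c,+1)
state=B head=1 tape=c[a]aabbb__   (B,a)→(B,b,+1)
state=B head=2 tape=cb[a]abbb__   (B,a)→(B,b,+1)
state=B head=3 tape=cbb[a]bbb__   (B,a)→(B,b,+1)
state=B head=4 tape=cbbb[b]bb__   (B,b)→(B,c,+1)
state=B head=5 tape=cbbbc[b]b__   (B,b)→(B,c,+1)
state=B head=6 tape=cbbbcc[b]__   (B,b)→(B,c,+1)
state=B head=7 tape=cbbbccc[_]_   (B,_)→(C,a,+1)
state=C head=8 tape=cbbbccca[_]
M halts after 8 transitions.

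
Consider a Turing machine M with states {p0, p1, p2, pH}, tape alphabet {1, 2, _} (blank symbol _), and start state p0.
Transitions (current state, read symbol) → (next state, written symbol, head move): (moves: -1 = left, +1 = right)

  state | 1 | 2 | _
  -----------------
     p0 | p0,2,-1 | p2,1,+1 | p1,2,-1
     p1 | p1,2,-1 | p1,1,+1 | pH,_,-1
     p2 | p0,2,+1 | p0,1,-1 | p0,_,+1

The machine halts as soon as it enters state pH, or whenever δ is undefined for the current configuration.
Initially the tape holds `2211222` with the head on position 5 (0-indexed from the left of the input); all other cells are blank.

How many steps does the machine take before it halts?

16

p0 | ___22112[2]2   read 2 → write 1, move +1, go to p2
p2 | ___221121[2]   read 2 → write 1, move -1, go to p0
p0 | ___22112[1]1   read 1 → write 2, move -1, go to p0
p0 | ___2211[2]21   read 2 → write 1, move +1, go to p2
p2 | ___22111[2]1   read 2 → write 1, move -1, go to p0
p0 | ___2211[1]11   read 1 → write 2, move -1, go to p0
p0 | ___221[1]211   read 1 → write 2, move -1, go to p0
p0 | ___22[1]2211   read 1 → write 2, move -1, go to p0
p0 | ___2[2]22211   read 2 → write 1, move +1, go to p2
p2 | ___21[2]2211   read 2 → write 1, move -1, go to p0
p0 | ___2[1]12211   read 1 → write 2, move -1, go to p0
p0 | ___[2]212211   read 2 → write 1, move +1, go to p2
p2 | ___1[2]12211   read 2 → write 1, move -1, go to p0
p0 | ___[1]112211   read 1 → write 2, move -1, go to p0
p0 | __[_]2112211   read _ → write 2, move -1, go to p1
p1 | _[_]22112211   read _ → write _, move -1, go to pH
pH | [_]_22112211
M halts after 16 transitions.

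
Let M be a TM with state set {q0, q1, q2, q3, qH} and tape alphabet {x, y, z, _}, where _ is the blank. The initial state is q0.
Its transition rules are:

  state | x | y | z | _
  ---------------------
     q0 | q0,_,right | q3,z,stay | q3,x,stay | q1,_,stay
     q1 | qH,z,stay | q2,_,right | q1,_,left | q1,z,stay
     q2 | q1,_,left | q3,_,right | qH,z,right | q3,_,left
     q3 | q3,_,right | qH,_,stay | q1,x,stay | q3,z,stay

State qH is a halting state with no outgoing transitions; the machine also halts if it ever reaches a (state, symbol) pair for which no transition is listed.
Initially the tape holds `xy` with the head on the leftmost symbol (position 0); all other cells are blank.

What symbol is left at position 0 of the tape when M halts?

_

q0 | [x]y   read x → write _, move right, go to q0
q0 | _[y]   read y → write z, move stay, go to q3
q3 | _[z]   read z → write x, move stay, go to q1
q1 | _[x]   read x → write z, move stay, go to qH
qH | _[z]
Cell 0 holds _ when M halts.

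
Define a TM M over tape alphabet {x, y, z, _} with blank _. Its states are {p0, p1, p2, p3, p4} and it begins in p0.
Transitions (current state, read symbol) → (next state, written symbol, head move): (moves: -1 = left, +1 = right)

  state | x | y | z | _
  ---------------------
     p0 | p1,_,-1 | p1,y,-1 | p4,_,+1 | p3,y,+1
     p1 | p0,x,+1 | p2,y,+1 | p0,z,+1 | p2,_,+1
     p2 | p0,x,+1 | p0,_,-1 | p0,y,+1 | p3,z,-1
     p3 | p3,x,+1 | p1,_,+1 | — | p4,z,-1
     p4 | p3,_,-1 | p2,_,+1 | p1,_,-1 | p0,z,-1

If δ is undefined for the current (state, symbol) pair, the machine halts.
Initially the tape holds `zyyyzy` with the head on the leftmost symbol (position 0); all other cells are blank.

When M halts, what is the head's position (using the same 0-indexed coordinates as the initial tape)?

4

state=p0 head=0 tape=[z]yyyzy   (p0,z)→(p4,_,+1)
state=p4 head=1 tape=_[y]yyzy   (p4,y)→(p2,_,+1)
state=p2 head=2 tape=__[y]yzy   (p2,y)→(p0,_,-1)
state=p0 head=1 tape=_[_]_yzy   (p0,_)→(p3,y,+1)
state=p3 head=2 tape=_y[_]yzy   (p3,_)→(p4,z,-1)
state=p4 head=1 tape=_[y]zyzy   (p4,y)→(p2,_,+1)
state=p2 head=2 tape=__[z]yzy   (p2,z)→(p0,y,+1)
state=p0 head=3 tape=__y[y]zy   (p0,y)→(p1,y,-1)
state=p1 head=2 tape=__[y]yzy   (p1,y)→(p2,y,+1)
state=p2 head=3 tape=__y[y]zy   (p2,y)→(p0,_,-1)
state=p0 head=2 tape=__[y]_zy   (p0,y)→(p1,y,-1)
state=p1 head=1 tape=_[_]y_zy   (p1,_)→(p2,_,+1)
state=p2 head=2 tape=__[y]_zy   (p2,y)→(p0,_,-1)
state=p0 head=1 tape=_[_]__zy   (p0,_)→(p3,y,+1)
state=p3 head=2 tape=_y[_]_zy   (p3,_)→(p4,z,-1)
state=p4 head=1 tape=_[y]z_zy   (p4,y)→(p2,_,+1)
state=p2 head=2 tape=__[z]_zy   (p2,z)→(p0,y,+1)
state=p0 head=3 tape=__y[_]zy   (p0,_)→(p3,y,+1)
state=p3 head=4 tape=__yy[z]y
At halt the head is at cell 4.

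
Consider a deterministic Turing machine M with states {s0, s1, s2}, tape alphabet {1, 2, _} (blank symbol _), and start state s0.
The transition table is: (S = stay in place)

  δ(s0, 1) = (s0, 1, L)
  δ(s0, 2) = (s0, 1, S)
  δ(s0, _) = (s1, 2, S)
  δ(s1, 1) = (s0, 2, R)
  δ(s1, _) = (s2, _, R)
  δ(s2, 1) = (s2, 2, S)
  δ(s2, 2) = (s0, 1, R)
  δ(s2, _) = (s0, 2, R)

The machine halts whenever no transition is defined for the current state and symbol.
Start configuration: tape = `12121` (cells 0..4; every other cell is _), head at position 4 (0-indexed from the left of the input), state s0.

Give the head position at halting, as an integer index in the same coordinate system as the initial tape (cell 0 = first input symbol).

-1

state=s0 head=4 tape=_1212[1]   (s0,1)→(s0,1,L)
state=s0 head=3 tape=_121[2]1   (s0,2)→(s0,1,S)
state=s0 head=3 tape=_121[1]1   (s0,1)→(s0,1,L)
state=s0 head=2 tape=_12[1]11   (s0,1)→(s0,1,L)
state=s0 head=1 tape=_1[2]111   (s0,2)→(s0,1,S)
state=s0 head=1 tape=_1[1]111   (s0,1)→(s0,1,L)
state=s0 head=0 tape=_[1]1111   (s0,1)→(s0,1,L)
state=s0 head=-1 tape=[_]11111   (s0,_)→(s1,2,S)
state=s1 head=-1 tape=[2]11111
At halt the head is at cell -1.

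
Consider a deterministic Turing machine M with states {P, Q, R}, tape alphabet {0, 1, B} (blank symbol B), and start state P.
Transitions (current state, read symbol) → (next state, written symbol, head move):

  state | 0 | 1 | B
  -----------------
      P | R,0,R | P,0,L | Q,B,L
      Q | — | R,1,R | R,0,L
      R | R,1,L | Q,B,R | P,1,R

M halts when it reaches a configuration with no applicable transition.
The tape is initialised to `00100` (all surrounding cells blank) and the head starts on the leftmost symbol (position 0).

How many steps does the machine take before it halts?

state=P head=0 tape=BBBB[0]0100   (P,0)→(R,0,R)
state=R head=1 tape=BBBB0[0]100   (R,0)→(R,1,L)
state=R head=0 tape=BBBB[0]1100   (R,0)→(R,1,L)
state=R head=-1 tape=BBB[B]11100   (R,B)→(P,1,R)
state=P head=0 tape=BBB1[1]1100   (P,1)→(P,0,L)
state=P head=-1 tape=BBB[1]01100   (P,1)→(P,0,L)
state=P head=-2 tape=BB[B]001100   (P,B)→(Q,B,L)
state=Q head=-3 tape=B[B]B001100   (Q,B)→(R,0,L)
state=R head=-4 tape=[B]0B001100   (R,B)→(P,1,R)
state=P head=-3 tape=1[0]B001100   (P,0)→(R,0,R)
state=R head=-2 tape=10[B]001100   (R,B)→(P,1,R)
state=P head=-1 tape=101[0]01100   (P,0)→(R,0,R)
state=R head=0 tape=1010[0]1100   (R,0)→(R,1,L)
state=R head=-1 tape=101[0]11100   (R,0)→(R,1,L)
state=R head=-2 tape=10[1]111100   (R,1)→(Q,B,R)
state=Q head=-1 tape=10B[1]11100   (Q,1)→(R,1,R)
state=R head=0 tape=10B1[1]1100   (R,1)→(Q,B,R)
state=Q head=1 tape=10B1B[1]100   (Q,1)→(R,1,R)
state=R head=2 tape=10B1B1[1]00   (R,1)→(Q,B,R)
state=Q head=3 tape=10B1B1B[0]0
M halts after 19 transitions.

19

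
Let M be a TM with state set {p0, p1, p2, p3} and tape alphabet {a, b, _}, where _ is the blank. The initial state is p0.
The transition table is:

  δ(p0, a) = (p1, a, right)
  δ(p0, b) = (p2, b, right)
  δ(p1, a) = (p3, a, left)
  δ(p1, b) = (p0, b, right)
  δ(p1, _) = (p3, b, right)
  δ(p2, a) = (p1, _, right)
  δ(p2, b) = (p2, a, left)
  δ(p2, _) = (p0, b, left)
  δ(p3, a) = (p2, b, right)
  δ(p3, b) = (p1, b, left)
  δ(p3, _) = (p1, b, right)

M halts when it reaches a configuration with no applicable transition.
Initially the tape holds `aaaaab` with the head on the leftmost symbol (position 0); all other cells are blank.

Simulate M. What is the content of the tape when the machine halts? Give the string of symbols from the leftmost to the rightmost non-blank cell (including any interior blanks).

state=p0 head=0 tape=[a]aaaab_   (p0,a)→(p1,a,right)
state=p1 head=1 tape=a[a]aaab_   (p1,a)→(p3,a,left)
state=p3 head=0 tape=[a]aaaab_   (p3,a)→(p2,b,right)
state=p2 head=1 tape=b[a]aaab_   (p2,a)→(p1,_,right)
state=p1 head=2 tape=b_[a]aab_   (p1,a)→(p3,a,left)
state=p3 head=1 tape=b[_]aaab_   (p3,_)→(p1,b,right)
state=p1 head=2 tape=bb[a]aab_   (p1,a)→(p3,a,left)
state=p3 head=1 tape=b[b]aaab_   (p3,b)→(p1,b,left)
state=p1 head=0 tape=[b]baaab_   (p1,b)→(p0,b,right)
state=p0 head=1 tape=b[b]aaab_   (p0,b)→(p2,b,right)
state=p2 head=2 tape=bb[a]aab_   (p2,a)→(p1,_,right)
state=p1 head=3 tape=bb_[a]ab_   (p1,a)→(p3,a,left)
state=p3 head=2 tape=bb[_]aab_   (p3,_)→(p1,b,right)
state=p1 head=3 tape=bbb[a]ab_   (p1,a)→(p3,a,left)
state=p3 head=2 tape=bb[b]aab_   (p3,b)→(p1,b,left)
state=p1 head=1 tape=b[b]baab_   (p1,b)→(p0,b,right)
state=p0 head=2 tape=bb[b]aab_   (p0,b)→(p2,b,right)
state=p2 head=3 tape=bbb[a]ab_   (p2,a)→(p1,_,right)
state=p1 head=4 tape=bbb_[a]b_   (p1,a)→(p3,a,left)
state=p3 head=3 tape=bbb[_]ab_   (p3,_)→(p1,b,right)
state=p1 head=4 tape=bbbb[a]b_   (p1,a)→(p3,a,left)
state=p3 head=3 tape=bbb[b]ab_   (p3,b)→(p1,b,left)
state=p1 head=2 tape=bb[b]bab_   (p1,b)→(p0,b,right)
state=p0 head=3 tape=bbb[b]ab_   (p0,b)→(p2,b,right)
state=p2 head=4 tape=bbbb[a]b_   (p2,a)→(p1,_,right)
state=p1 head=5 tape=bbbb_[b]_   (p1,b)→(p0,b,right)
state=p0 head=6 tape=bbbb_b[_]
The non-blank tape span at halt is bbbb_b.

bbbb_b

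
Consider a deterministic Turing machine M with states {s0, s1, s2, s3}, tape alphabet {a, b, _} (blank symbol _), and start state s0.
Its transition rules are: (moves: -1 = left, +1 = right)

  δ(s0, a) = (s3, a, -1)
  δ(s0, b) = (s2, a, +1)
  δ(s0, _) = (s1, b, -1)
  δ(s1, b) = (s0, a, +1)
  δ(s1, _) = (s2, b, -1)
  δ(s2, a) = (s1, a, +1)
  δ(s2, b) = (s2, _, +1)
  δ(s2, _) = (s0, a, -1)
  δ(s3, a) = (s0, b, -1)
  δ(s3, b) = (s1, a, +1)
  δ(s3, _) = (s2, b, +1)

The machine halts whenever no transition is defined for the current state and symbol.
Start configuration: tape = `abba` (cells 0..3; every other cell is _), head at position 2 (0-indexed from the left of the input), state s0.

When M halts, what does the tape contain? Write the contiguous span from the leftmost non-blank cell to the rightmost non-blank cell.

abaaab

state=s0 head=2 tape=ab[b]a__   (s0,b)→(s2,a,+1)
state=s2 head=3 tape=aba[a]__   (s2,a)→(s1,a,+1)
state=s1 head=4 tape=abaa[_]_   (s1,_)→(s2,b,-1)
state=s2 head=3 tape=aba[a]b_   (s2,a)→(s1,a,+1)
state=s1 head=4 tape=abaa[b]_   (s1,b)→(s0,a,+1)
state=s0 head=5 tape=abaaa[_]   (s0,_)→(s1,b,-1)
state=s1 head=4 tape=abaa[a]b
The non-blank tape span at halt is abaaab.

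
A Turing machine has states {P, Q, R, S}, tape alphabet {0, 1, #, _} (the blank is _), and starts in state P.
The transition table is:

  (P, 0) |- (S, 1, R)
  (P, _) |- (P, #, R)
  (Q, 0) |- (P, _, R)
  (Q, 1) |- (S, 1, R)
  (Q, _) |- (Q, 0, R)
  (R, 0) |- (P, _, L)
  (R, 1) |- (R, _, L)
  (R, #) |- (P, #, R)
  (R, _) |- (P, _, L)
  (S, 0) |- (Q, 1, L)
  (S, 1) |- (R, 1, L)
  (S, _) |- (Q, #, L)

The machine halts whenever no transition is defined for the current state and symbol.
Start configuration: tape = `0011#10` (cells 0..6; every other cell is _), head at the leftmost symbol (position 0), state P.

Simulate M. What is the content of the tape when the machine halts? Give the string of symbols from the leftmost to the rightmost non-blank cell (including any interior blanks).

###111#10

P | __[0]011#10   read 0 → write 1, move R, go to S
S | __1[0]11#10   read 0 → write 1, move L, go to Q
Q | __[1]111#10   read 1 → write 1, move R, go to S
S | __1[1]11#10   read 1 → write 1, move L, go to R
R | __[1]111#10   read 1 → write _, move L, go to R
R | _[_]_111#10   read _ → write _, move L, go to P
P | [_]__111#10   read _ → write #, move R, go to P
P | #[_]_111#10   read _ → write #, move R, go to P
P | ##[_]111#10   read _ → write #, move R, go to P
P | ###[1]11#10
The non-blank tape span at halt is ###111#10.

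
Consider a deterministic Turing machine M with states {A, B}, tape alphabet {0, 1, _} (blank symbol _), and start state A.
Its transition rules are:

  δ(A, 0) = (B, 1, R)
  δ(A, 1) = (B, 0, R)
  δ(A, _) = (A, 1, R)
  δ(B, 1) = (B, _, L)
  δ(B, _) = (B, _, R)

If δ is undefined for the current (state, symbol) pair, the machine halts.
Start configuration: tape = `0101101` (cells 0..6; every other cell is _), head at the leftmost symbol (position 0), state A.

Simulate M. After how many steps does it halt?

state=A head=0 tape=_[0]101101   (A,0)→(B,1,R)
state=B head=1 tape=_1[1]01101   (B,1)→(B,_,L)
state=B head=0 tape=_[1]_01101   (B,1)→(B,_,L)
state=B head=-1 tape=[_]__01101   (B,_)→(B,_,R)
state=B head=0 tape=_[_]_01101   (B,_)→(B,_,R)
state=B head=1 tape=__[_]01101   (B,_)→(B,_,R)
state=B head=2 tape=___[0]1101
M halts after 6 transitions.

6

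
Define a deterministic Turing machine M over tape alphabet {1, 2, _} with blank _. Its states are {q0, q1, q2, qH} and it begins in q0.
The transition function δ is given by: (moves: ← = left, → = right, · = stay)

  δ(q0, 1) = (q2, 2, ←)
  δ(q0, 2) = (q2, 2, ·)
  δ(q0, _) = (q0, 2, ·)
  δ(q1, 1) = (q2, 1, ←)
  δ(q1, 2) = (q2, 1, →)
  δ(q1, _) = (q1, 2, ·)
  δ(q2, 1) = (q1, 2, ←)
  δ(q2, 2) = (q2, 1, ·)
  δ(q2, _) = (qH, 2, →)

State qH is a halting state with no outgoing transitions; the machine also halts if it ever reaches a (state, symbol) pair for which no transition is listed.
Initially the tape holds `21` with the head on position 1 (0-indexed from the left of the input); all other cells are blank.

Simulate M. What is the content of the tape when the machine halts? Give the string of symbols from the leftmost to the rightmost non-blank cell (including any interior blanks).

state=q0 head=1 tape=__2[1]   (q0,1)→(q2,2,←)
state=q2 head=0 tape=__[2]2   (q2,2)→(q2,1,·)
state=q2 head=0 tape=__[1]2   (q2,1)→(q1,2,←)
state=q1 head=-1 tape=_[_]22   (q1,_)→(q1,2,·)
state=q1 head=-1 tape=_[2]22   (q1,2)→(q2,1,→)
state=q2 head=0 tape=_1[2]2   (q2,2)→(q2,1,·)
state=q2 head=0 tape=_1[1]2   (q2,1)→(q1,2,←)
state=q1 head=-1 tape=_[1]22   (q1,1)→(q2,1,←)
state=q2 head=-2 tape=[_]122   (q2,_)→(qH,2,→)
state=qH head=-1 tape=2[1]22
The non-blank tape span at halt is 2122.

2122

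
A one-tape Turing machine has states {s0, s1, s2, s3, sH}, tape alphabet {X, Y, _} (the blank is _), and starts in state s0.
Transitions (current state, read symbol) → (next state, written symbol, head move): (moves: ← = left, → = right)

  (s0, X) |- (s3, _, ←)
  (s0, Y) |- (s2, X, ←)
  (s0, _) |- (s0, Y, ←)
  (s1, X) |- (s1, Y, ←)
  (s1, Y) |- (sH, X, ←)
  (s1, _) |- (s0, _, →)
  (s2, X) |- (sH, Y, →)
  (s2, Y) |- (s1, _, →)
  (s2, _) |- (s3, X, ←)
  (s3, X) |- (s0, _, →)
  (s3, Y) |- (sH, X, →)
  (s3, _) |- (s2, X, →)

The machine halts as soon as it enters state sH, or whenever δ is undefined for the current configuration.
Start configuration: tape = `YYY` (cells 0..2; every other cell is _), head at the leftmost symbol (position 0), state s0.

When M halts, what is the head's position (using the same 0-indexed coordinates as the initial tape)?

s0 | __[Y]YY   read Y → write X, move ←, go to s2
s2 | _[_]XYY   read _ → write X, move ←, go to s3
s3 | [_]XXYY   read _ → write X, move →, go to s2
s2 | X[X]XYY   read X → write Y, move →, go to sH
sH | XY[X]YY
At halt the head is at cell 0.

0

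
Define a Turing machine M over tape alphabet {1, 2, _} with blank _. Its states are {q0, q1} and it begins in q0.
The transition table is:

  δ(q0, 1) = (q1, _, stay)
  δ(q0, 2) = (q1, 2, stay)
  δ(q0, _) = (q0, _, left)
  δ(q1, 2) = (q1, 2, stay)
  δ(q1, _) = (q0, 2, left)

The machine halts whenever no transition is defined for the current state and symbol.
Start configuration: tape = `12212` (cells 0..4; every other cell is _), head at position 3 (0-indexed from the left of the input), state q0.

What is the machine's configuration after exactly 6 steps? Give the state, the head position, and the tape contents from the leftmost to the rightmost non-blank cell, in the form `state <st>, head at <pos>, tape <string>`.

q0 | 122[1]2   read 1 → write _, move stay, go to q1
q1 | 122[_]2   read _ → write 2, move left, go to q0
q0 | 12[2]22   read 2 → write 2, move stay, go to q1
q1 | 12[2]22   read 2 → write 2, move stay, go to q1
q1 | 12[2]22   read 2 → write 2, move stay, go to q1
q1 | 12[2]22   read 2 → write 2, move stay, go to q1
q1 | 12[2]22
After 6 steps: state q1, head at 2, tape 12222.

state q1, head at 2, tape 12222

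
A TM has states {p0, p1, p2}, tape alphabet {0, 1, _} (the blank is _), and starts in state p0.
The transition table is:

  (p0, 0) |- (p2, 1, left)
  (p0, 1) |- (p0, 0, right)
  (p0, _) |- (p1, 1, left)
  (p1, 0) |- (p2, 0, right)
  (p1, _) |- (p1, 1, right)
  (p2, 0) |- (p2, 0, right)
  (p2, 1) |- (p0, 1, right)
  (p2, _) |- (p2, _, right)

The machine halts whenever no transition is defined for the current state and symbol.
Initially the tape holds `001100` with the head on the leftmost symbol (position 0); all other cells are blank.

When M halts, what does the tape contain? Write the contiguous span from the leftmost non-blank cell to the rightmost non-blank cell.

10001011

p0 | _[0]01100__   read 0 → write 1, move left, go to p2
p2 | [_]101100__   read _ → write _, move right, go to p2
p2 | _[1]01100__   read 1 → write 1, move right, go to p0
p0 | _1[0]1100__   read 0 → write 1, move left, go to p2
p2 | _[1]11100__   read 1 → write 1, move right, go to p0
p0 | _1[1]1100__   read 1 → write 0, move right, go to p0
p0 | _10[1]100__   read 1 → write 0, move right, go to p0
p0 | _100[1]00__   read 1 → write 0, move right, go to p0
p0 | _1000[0]0__   read 0 → write 1, move left, go to p2
p2 | _100[0]10__   read 0 → write 0, move right, go to p2
p2 | _1000[1]0__   read 1 → write 1, move right, go to p0
p0 | _10001[0]__   read 0 → write 1, move left, go to p2
p2 | _1000[1]1__   read 1 → write 1, move right, go to p0
p0 | _10001[1]__   read 1 → write 0, move right, go to p0
p0 | _100010[_]_   read _ → write 1, move left, go to p1
p1 | _10001[0]1_   read 0 → write 0, move right, go to p2
p2 | _100010[1]_   read 1 → write 1, move right, go to p0
p0 | _1000101[_]   read _ → write 1, move left, go to p1
p1 | _100010[1]1
The non-blank tape span at halt is 10001011.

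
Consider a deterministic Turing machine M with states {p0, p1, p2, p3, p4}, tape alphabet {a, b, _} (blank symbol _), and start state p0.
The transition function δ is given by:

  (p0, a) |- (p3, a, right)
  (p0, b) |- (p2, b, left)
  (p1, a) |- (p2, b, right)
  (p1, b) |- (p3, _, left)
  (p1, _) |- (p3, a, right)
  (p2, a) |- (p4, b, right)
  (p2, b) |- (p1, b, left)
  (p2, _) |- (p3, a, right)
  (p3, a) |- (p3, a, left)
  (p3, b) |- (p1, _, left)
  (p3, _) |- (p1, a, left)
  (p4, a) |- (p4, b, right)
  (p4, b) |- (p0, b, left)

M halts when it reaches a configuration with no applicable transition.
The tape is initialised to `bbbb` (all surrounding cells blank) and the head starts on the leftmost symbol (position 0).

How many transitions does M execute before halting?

state=p0 head=0 tape=_[b]bbb__   (p0,b)→(p2,b,left)
state=p2 head=-1 tape=[_]bbbb__   (p2,_)→(p3,a,right)
state=p3 head=0 tape=a[b]bbb__   (p3,b)→(p1,_,left)
state=p1 head=-1 tape=[a]_bbb__   (p1,a)→(p2,b,right)
state=p2 head=0 tape=b[_]bbb__   (p2,_)→(p3,a,right)
state=p3 head=1 tape=ba[b]bb__   (p3,b)→(p1,_,left)
state=p1 head=0 tape=b[a]_bb__   (p1,a)→(p2,b,right)
state=p2 head=1 tape=bb[_]bb__   (p2,_)→(p3,a,right)
state=p3 head=2 tape=bba[b]b__   (p3,b)→(p1,_,left)
state=p1 head=1 tape=bb[a]_b__   (p1,a)→(p2,b,right)
state=p2 head=2 tape=bbb[_]b__   (p2,_)→(p3,a,right)
state=p3 head=3 tape=bbba[b]__   (p3,b)→(p1,_,left)
state=p1 head=2 tape=bbb[a]___   (p1,a)→(p2,b,right)
state=p2 head=3 tape=bbbb[_]__   (p2,_)→(p3,a,right)
state=p3 head=4 tape=bbbba[_]_   (p3,_)→(p1,a,left)
state=p1 head=3 tape=bbbb[a]a_   (p1,a)→(p2,b,right)
state=p2 head=4 tape=bbbbb[a]_   (p2,a)→(p4,b,right)
state=p4 head=5 tape=bbbbbb[_]
M halts after 17 transitions.

17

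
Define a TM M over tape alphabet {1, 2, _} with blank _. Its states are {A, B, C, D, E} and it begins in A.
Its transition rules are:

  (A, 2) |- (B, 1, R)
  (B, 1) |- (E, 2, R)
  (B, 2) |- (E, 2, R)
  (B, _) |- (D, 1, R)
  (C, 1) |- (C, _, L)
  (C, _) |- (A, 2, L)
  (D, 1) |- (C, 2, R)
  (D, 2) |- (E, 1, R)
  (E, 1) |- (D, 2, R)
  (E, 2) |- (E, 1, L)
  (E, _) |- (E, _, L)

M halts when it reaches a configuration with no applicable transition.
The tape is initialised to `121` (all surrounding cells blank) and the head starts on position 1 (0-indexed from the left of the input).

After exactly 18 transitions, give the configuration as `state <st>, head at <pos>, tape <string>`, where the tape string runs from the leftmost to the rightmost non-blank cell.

A | 1[2]1___   read 2 → write 1, move R, go to B
B | 11[1]___   read 1 → write 2, move R, go to E
E | 112[_]__   read _ → write _, move L, go to E
E | 11[2]___   read 2 → write 1, move L, go to E
E | 1[1]1___   read 1 → write 2, move R, go to D
D | 12[1]___   read 1 → write 2, move R, go to C
C | 122[_]__   read _ → write 2, move L, go to A
A | 12[2]2__   read 2 → write 1, move R, go to B
B | 121[2]__   read 2 → write 2, move R, go to E
E | 1212[_]_   read _ → write _, move L, go to E
E | 121[2]__   read 2 → write 1, move L, go to E
E | 12[1]1__   read 1 → write 2, move R, go to D
D | 122[1]__   read 1 → write 2, move R, go to C
C | 1222[_]_   read _ → write 2, move L, go to A
A | 122[2]2_   read 2 → write 1, move R, go to B
B | 1221[2]_   read 2 → write 2, move R, go to E
E | 12212[_]   read _ → write _, move L, go to E
E | 1221[2]_   read 2 → write 1, move L, go to E
E | 122[1]1_
After 18 steps: state E, head at 3, tape 12211.

state E, head at 3, tape 12211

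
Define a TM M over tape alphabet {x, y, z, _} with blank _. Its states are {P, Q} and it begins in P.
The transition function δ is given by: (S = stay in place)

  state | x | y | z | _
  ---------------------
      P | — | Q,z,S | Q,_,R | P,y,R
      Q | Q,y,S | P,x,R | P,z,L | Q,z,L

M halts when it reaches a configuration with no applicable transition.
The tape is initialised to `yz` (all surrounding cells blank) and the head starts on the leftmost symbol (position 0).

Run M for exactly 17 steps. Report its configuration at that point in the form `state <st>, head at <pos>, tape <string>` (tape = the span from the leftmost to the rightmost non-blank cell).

state=P head=0 tape=_[y]z__   (P,y)→(Q,z,S)
state=Q head=0 tape=_[z]z__   (Q,z)→(P,z,L)
state=P head=-1 tape=[_]zz__   (P,_)→(P,y,R)
state=P head=0 tape=y[z]z__   (P,z)→(Q,_,R)
state=Q head=1 tape=y_[z]__   (Q,z)→(P,z,L)
state=P head=0 tape=y[_]z__   (P,_)→(P,y,R)
state=P head=1 tape=yy[z]__   (P,z)→(Q,_,R)
state=Q head=2 tape=yy_[_]_   (Q,_)→(Q,z,L)
state=Q head=1 tape=yy[_]z_   (Q,_)→(Q,z,L)
state=Q head=0 tape=y[y]zz_   (Q,y)→(P,x,R)
state=P head=1 tape=yx[z]z_   (P,z)→(Q,_,R)
state=Q head=2 tape=yx_[z]_   (Q,z)→(P,z,L)
state=P head=1 tape=yx[_]z_   (P,_)→(P,y,R)
state=P head=2 tape=yxy[z]_   (P,z)→(Q,_,R)
state=Q head=3 tape=yxy_[_]   (Q,_)→(Q,z,L)
state=Q head=2 tape=yxy[_]z   (Q,_)→(Q,z,L)
state=Q head=1 tape=yx[y]zz   (Q,y)→(P,x,R)
state=P head=2 tape=yxx[z]z
After 17 steps: state P, head at 2, tape yxxzz.

state P, head at 2, tape yxxzz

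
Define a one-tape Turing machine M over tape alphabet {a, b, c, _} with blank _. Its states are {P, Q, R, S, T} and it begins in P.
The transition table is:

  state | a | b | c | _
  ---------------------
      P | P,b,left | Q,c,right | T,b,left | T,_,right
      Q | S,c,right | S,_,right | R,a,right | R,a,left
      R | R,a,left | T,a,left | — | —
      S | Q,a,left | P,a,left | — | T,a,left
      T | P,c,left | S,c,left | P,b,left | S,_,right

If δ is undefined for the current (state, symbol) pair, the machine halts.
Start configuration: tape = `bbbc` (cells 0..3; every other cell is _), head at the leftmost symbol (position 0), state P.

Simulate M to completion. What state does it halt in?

state=P head=0 tape=___[b]bbc   (P,b)→(Q,c,right)
state=Q head=1 tape=___c[b]bc   (Q,b)→(S,_,right)
state=S head=2 tape=___c_[b]c   (S,b)→(P,a,left)
state=P head=1 tape=___c[_]ac   (P,_)→(T,_,right)
state=T head=2 tape=___c_[a]c   (T,a)→(P,c,left)
state=P head=1 tape=___c[_]cc   (P,_)→(T,_,right)
state=T head=2 tape=___c_[c]c   (T,c)→(P,b,left)
state=P head=1 tape=___c[_]bc   (P,_)→(T,_,right)
state=T head=2 tape=___c_[b]c   (T,b)→(S,c,left)
state=S head=1 tape=___c[_]cc   (S,_)→(T,a,left)
state=T head=0 tape=___[c]acc   (T,c)→(P,b,left)
state=P head=-1 tape=__[_]bacc   (P,_)→(T,_,right)
state=T head=0 tape=___[b]acc   (T,b)→(S,c,left)
state=S head=-1 tape=__[_]cacc   (S,_)→(T,a,left)
state=T head=-2 tape=_[_]acacc   (T,_)→(S,_,right)
state=S head=-1 tape=__[a]cacc   (S,a)→(Q,a,left)
state=Q head=-2 tape=_[_]acacc   (Q,_)→(R,a,left)
state=R head=-3 tape=[_]aacacc
No transition is defined for (R, _); M halts in state R.

R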